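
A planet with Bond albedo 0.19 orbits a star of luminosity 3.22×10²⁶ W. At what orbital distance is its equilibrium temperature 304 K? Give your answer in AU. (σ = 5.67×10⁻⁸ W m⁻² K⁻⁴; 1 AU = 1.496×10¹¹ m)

d ≈ 0.692 AU

From T_eq⁴ = L(1−A)/(16πσd²): d = √[L(1−A)/(16πσT_eq⁴)].
d = √[3.22×10²⁶ × 0.81 / (16π × 5.67×10⁻⁸ × (304)⁴)] = 1.04×10¹¹ m = 0.692 AU.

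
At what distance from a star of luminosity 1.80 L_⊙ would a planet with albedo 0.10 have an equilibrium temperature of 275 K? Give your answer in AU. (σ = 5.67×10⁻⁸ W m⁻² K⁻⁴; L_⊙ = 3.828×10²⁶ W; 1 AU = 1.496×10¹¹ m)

d ≈ 1.30 AU

L = 1.80 × 3.828×10²⁶ = 6.89×10²⁶ W.
From T_eq⁴ = L(1−A)/(16πσd²): d = √[L(1−A)/(16πσT_eq⁴)].
d = √[6.89×10²⁶ × 0.90 / (16π × 5.67×10⁻⁸ × (275)⁴)] = 1.95×10¹¹ m = 1.30 AU.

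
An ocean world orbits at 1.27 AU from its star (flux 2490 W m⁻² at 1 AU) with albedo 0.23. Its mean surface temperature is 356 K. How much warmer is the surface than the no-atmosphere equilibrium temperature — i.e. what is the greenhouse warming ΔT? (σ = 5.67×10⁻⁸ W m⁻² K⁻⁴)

S = 2490/1.27² = 1544 W m⁻².
T_eq = [S(1−A)/(4σ)]^(1/4) = [1544×0.77/(4×5.67×10⁻⁸)]^(1/4) = 269.1 K.
ΔT = T_surf − T_eq = 356 − 269.1.

ΔT ≈ 86.9 K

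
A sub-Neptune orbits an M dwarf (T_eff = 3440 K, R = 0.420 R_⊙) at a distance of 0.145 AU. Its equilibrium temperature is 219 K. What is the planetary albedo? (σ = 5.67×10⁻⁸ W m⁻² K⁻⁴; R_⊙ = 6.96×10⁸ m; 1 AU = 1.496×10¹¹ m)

R_⋆ = 0.420 × 6.96×10⁸ = 2.92×10⁸ m.
d = 0.145 AU = 2.17×10¹⁰ m.
L = 4πR_⋆²σT_⋆⁴ = 4π(2.92×10⁸)² × 5.67×10⁻⁸ × (3440)⁴ = 8.53×10²⁴ W.
S = L/(4πd²) = 1440 W m⁻².
From T_eq⁴ = S(1−A)/(4σ): 1−A = 4σT_eq⁴/S.
1−A = 4 × 5.67×10⁻⁸ × (219)⁴ / 1440 = 0.362.

A ≈ 0.64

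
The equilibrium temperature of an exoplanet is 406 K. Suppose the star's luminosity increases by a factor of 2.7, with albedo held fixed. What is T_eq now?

T_eq ∝ L^(1/4) · d^(−1/2).
T′ = 406 × 2.7^(1/4) = 520 K.

T_eq ≈ 520 K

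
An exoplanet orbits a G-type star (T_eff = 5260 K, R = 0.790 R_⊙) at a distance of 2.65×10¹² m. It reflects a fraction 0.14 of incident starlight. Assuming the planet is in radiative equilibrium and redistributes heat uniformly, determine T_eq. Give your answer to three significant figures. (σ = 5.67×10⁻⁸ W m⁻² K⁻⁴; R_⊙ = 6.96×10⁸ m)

R_⋆ = 0.790 × 6.96×10⁸ = 5.50×10⁸ m.
L = 4πR_⋆²σT_⋆⁴ = 4π(5.50×10⁸)² × 5.67×10⁻⁸ × (5260)⁴ = 1.65×10²⁶ W.
S = L/(4πd²) = 1.87 W m⁻².
Energy balance: absorbed = emitted ⇒ πR²·S(1−A) = 4πR²·σT_eq⁴, so T_eq⁴ = S(1−A)/(4σ).
T_eq = [1.87 × 0.86 / (4 × 5.67×10⁻⁸)]^(1/4) = (7.09×10⁶)^(1/4) = 51.6 K.

T_eq ≈ 51.6 K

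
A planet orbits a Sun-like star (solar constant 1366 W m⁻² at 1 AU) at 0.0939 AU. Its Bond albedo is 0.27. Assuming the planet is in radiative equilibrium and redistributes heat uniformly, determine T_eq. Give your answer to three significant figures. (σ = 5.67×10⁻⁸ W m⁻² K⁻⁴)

T_eq ≈ 840 K

Flux at 0.0939 AU: S = 1366/0.0939² = 1.55×10⁵ W m⁻².
Energy balance: absorbed = emitted ⇒ πR²·S(1−A) = 4πR²·σT_eq⁴, so T_eq⁴ = S(1−A)/(4σ).
T_eq = [1.55×10⁵ × 0.73 / (4 × 5.67×10⁻⁸)]^(1/4) = (4.99×10¹¹)^(1/4) = 840 K.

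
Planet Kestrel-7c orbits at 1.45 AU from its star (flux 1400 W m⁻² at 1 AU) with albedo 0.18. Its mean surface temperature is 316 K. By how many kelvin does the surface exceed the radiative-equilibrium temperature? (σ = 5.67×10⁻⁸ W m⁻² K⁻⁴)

S = 1400/1.45² = 665.9 W m⁻².
T_eq = [S(1−A)/(4σ)]^(1/4) = [665.9×0.82/(4×5.67×10⁻⁸)]^(1/4) = 221.5 K.
ΔT = T_surf − T_eq = 316 − 221.5.

ΔT ≈ 94.5 K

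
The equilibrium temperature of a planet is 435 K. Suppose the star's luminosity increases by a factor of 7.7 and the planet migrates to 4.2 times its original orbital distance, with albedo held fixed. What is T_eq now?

T_eq ≈ 354 K

T_eq ∝ L^(1/4) · d^(−1/2).
T′ = 435 × 7.7^(1/4) / 4.2^(1/2) = 354 K.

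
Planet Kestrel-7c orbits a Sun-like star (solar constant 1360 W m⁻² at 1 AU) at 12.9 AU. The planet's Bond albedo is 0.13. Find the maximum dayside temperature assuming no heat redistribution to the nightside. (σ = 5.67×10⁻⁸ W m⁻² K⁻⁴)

Flux at 12.9 AU: S = 1360/12.9² = 8.17 W m⁻².
With no redistribution each surface element balances locally: S(1−A) = σT⁴.
T = [8.17 × 0.87 / 5.67×10⁻⁸]^(1/4) = (1.25×10⁸)^(1/4) = 106 K.

T_ss ≈ 106 K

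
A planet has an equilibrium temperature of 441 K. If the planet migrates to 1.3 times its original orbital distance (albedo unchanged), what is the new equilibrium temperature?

T_eq ≈ 387 K

T_eq ∝ L^(1/4) · d^(−1/2).
T′ = 441 / 1.3^(1/2) = 387 K.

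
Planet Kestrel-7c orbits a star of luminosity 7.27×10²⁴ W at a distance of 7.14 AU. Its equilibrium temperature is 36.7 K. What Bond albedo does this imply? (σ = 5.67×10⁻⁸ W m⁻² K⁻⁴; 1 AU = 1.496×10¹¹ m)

d = 7.14 AU = 1.07×10¹² m.
Flux: S = L/(4πd²) = 7.27×10²⁴/(4π×(1.07×10¹²)²) = 0.507 W m⁻².
From T_eq⁴ = S(1−A)/(4σ): 1−A = 4σT_eq⁴/S.
1−A = 4 × 5.67×10⁻⁸ × (36.7)⁴ / 0.507 = 0.811.

A ≈ 0.19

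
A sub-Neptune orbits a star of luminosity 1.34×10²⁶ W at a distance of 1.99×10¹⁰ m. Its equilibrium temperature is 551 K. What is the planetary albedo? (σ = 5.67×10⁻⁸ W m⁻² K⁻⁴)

Flux: S = L/(4πd²) = 1.34×10²⁶/(4π×(1.99×10¹⁰)²) = 2.69×10⁴ W m⁻².
From T_eq⁴ = S(1−A)/(4σ): 1−A = 4σT_eq⁴/S.
1−A = 4 × 5.67×10⁻⁸ × (551)⁴ / 2.69×10⁴ = 0.776.

A ≈ 0.22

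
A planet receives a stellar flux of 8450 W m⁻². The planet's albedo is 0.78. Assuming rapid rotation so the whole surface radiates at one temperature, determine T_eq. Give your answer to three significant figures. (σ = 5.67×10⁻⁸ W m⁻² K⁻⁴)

T_eq ≈ 301 K

Energy balance: absorbed = emitted ⇒ πR²·S(1−A) = 4πR²·σT_eq⁴, so T_eq⁴ = S(1−A)/(4σ).
T_eq = [8450 × 0.22 / (4 × 5.67×10⁻⁸)]^(1/4) = (8.20×10⁹)^(1/4) = 301 K.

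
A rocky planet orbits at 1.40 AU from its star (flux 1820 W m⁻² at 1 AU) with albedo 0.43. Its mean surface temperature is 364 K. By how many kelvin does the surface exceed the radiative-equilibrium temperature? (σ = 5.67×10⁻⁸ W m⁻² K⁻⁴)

ΔT ≈ 144.2 K

S = 1820/1.40² = 928.6 W m⁻².
T_eq = [S(1−A)/(4σ)]^(1/4) = [928.6×0.57/(4×5.67×10⁻⁸)]^(1/4) = 219.8 K.
ΔT = T_surf − T_eq = 364 − 219.8.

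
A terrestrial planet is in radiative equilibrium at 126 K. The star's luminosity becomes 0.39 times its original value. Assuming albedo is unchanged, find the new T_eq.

T_eq ∝ L^(1/4) · d^(−1/2).
T′ = 126 × 0.39^(1/4) = 99.6 K.

T_eq ≈ 99.6 K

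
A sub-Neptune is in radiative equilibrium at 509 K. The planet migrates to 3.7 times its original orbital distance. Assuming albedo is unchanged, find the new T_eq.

T_eq ≈ 265 K

T_eq ∝ L^(1/4) · d^(−1/2).
T′ = 509 / 3.7^(1/2) = 265 K.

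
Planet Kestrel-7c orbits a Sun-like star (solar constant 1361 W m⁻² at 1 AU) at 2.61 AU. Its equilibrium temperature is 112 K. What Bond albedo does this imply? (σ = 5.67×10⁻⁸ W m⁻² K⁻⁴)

Flux at 2.61 AU: S = 1361/2.61² = 200 W m⁻².
From T_eq⁴ = S(1−A)/(4σ): 1−A = 4σT_eq⁴/S.
1−A = 4 × 5.67×10⁻⁸ × (112)⁴ / 200 = 0.179.

A ≈ 0.82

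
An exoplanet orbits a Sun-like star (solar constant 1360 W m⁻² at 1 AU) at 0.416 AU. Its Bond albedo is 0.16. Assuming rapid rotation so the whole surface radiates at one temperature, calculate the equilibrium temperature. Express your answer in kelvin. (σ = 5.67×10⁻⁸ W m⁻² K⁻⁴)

Flux at 0.416 AU: S = 1360/0.416² = 7860 W m⁻².
Energy balance: absorbed = emitted ⇒ πR²·S(1−A) = 4πR²·σT_eq⁴, so T_eq⁴ = S(1−A)/(4σ).
T_eq = [7860 × 0.84 / (4 × 5.67×10⁻⁸)]^(1/4) = (2.91×10¹⁰)^(1/4) = 413 K.

T_eq ≈ 413 K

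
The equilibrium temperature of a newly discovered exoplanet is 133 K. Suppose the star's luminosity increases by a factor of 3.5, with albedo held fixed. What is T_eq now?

T_eq ∝ L^(1/4) · d^(−1/2).
T′ = 133 × 3.5^(1/4) = 182 K.

T_eq ≈ 182 K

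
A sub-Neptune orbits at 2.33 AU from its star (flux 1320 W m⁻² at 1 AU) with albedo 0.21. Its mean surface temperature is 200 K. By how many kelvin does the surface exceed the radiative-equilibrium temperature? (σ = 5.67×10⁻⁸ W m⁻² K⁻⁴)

S = 1320/2.33² = 243.1 W m⁻².
T_eq = [S(1−A)/(4σ)]^(1/4) = [243.1×0.79/(4×5.67×10⁻⁸)]^(1/4) = 170.6 K.
ΔT = T_surf − T_eq = 200 − 170.6.

ΔT ≈ 29.4 K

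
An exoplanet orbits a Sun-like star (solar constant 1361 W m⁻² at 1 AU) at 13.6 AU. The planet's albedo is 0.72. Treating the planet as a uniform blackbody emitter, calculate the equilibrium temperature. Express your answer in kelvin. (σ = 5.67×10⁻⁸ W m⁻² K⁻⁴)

Flux at 13.6 AU: S = 1361/13.6² = 7.36 W m⁻².
Energy balance: absorbed = emitted ⇒ πR²·S(1−A) = 4πR²·σT_eq⁴, so T_eq⁴ = S(1−A)/(4σ).
T_eq = [7.36 × 0.28 / (4 × 5.67×10⁻⁸)]^(1/4) = (9.08×10⁶)^(1/4) = 54.9 K.

T_eq ≈ 54.9 K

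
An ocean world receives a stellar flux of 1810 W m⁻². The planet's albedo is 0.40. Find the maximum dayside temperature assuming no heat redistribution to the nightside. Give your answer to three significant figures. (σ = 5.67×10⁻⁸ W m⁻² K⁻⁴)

T_ss ≈ 372 K

With no redistribution each surface element balances locally: S(1−A) = σT⁴.
T = [1810 × 0.60 / 5.67×10⁻⁸]^(1/4) = (1.92×10¹⁰)^(1/4) = 372 K.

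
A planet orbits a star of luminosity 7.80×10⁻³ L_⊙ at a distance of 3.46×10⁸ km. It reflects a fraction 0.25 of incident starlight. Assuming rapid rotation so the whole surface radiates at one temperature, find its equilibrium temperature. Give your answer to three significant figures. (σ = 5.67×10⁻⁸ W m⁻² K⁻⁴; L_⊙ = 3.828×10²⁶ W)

T_eq ≈ 50.6 K

d = 3.46×10⁸ km = 3.46×10¹¹ m.
L = 7.80×10⁻³ × 3.828×10²⁶ = 2.99×10²⁴ W.
Flux: S = L/(4πd²) = 2.99×10²⁴/(4π×(3.46×10¹¹)²) = 1.98 W m⁻².
Energy balance: absorbed = emitted ⇒ πR²·S(1−A) = 4πR²·σT_eq⁴, so T_eq⁴ = S(1−A)/(4σ).
T_eq = [1.98 × 0.75 / (4 × 5.67×10⁻⁸)]^(1/4) = (6.56×10⁶)^(1/4) = 50.6 K.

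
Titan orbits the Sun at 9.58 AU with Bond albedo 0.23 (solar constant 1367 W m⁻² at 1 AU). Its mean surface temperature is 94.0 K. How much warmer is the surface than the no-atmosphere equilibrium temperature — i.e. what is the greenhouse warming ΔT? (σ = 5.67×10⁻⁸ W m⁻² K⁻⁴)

ΔT ≈ 9.7 K

S = 1367/9.58² = 14.89 W m⁻².
T_eq = [S(1−A)/(4σ)]^(1/4) = [14.89×0.77/(4×5.67×10⁻⁸)]^(1/4) = 84.3 K.
ΔT = T_surf − T_eq = 94 − 84.3.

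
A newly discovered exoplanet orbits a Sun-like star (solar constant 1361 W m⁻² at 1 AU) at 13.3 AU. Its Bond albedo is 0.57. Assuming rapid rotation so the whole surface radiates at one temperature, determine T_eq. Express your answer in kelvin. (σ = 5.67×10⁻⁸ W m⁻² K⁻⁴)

Flux at 13.3 AU: S = 1361/13.3² = 7.69 W m⁻².
Energy balance: absorbed = emitted ⇒ πR²·S(1−A) = 4πR²·σT_eq⁴, so T_eq⁴ = S(1−A)/(4σ).
T_eq = [7.69 × 0.43 / (4 × 5.67×10⁻⁸)]^(1/4) = (1.46×10⁷)^(1/4) = 61.8 K.

T_eq ≈ 61.8 K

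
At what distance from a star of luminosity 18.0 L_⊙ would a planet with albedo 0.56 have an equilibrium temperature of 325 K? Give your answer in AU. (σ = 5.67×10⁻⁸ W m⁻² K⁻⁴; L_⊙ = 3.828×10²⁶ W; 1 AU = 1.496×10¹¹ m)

d ≈ 2.06 AU

L = 18.0 × 3.828×10²⁶ = 6.89×10²⁷ W.
From T_eq⁴ = L(1−A)/(16πσd²): d = √[L(1−A)/(16πσT_eq⁴)].
d = √[6.89×10²⁷ × 0.44 / (16π × 5.67×10⁻⁸ × (325)⁴)] = 3.09×10¹¹ m = 2.06 AU.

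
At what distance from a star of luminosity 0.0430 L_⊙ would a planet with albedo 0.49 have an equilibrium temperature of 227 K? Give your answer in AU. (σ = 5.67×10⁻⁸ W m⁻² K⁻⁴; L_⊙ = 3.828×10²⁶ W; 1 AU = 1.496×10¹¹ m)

L = 0.0430 × 3.828×10²⁶ = 1.65×10²⁵ W.
From T_eq⁴ = L(1−A)/(16πσd²): d = √[L(1−A)/(16πσT_eq⁴)].
d = √[1.65×10²⁵ × 0.51 / (16π × 5.67×10⁻⁸ × (227)⁴)] = 3.33×10¹⁰ m = 0.223 AU.

d ≈ 0.223 AU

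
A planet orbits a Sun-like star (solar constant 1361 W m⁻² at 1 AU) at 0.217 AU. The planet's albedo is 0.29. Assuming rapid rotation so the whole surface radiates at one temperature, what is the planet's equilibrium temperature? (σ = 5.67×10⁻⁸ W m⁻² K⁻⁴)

Flux at 0.217 AU: S = 1361/0.217² = 2.89×10⁴ W m⁻².
Energy balance: absorbed = emitted ⇒ πR²·S(1−A) = 4πR²·σT_eq⁴, so T_eq⁴ = S(1−A)/(4σ).
T_eq = [2.89×10⁴ × 0.71 / (4 × 5.67×10⁻⁸)]^(1/4) = (9.05×10¹⁰)^(1/4) = 548 K.

T_eq ≈ 548 K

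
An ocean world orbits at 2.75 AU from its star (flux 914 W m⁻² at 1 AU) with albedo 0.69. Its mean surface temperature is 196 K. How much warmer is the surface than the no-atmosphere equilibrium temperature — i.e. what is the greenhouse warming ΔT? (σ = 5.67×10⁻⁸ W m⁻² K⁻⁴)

ΔT ≈ 82.6 K

S = 914/2.75² = 120.9 W m⁻².
T_eq = [S(1−A)/(4σ)]^(1/4) = [120.9×0.31/(4×5.67×10⁻⁸)]^(1/4) = 113.4 K.
ΔT = T_surf − T_eq = 196 − 113.4.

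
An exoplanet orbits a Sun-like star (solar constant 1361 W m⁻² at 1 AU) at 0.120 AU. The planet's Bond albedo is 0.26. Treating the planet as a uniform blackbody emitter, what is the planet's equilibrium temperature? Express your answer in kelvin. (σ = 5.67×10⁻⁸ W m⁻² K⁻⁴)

Flux at 0.120 AU: S = 1361/0.120² = 9.45×10⁴ W m⁻².
Energy balance: absorbed = emitted ⇒ πR²·S(1−A) = 4πR²·σT_eq⁴, so T_eq⁴ = S(1−A)/(4σ).
T_eq = [9.45×10⁴ × 0.74 / (4 × 5.67×10⁻⁸)]^(1/4) = (3.08×10¹¹)^(1/4) = 745 K.

T_eq ≈ 745 K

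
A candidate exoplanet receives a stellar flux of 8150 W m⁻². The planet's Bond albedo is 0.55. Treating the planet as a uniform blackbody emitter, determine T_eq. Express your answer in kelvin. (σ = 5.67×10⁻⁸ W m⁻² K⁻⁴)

Energy balance: absorbed = emitted ⇒ πR²·S(1−A) = 4πR²·σT_eq⁴, so T_eq⁴ = S(1−A)/(4σ).
T_eq = [8150 × 0.45 / (4 × 5.67×10⁻⁸)]^(1/4) = (1.62×10¹⁰)^(1/4) = 357 K.

T_eq ≈ 357 K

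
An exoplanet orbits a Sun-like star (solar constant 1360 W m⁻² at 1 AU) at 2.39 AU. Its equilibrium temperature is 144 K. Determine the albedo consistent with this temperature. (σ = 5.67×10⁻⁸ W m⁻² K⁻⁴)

A ≈ 0.59

Flux at 2.39 AU: S = 1360/2.39² = 238 W m⁻².
From T_eq⁴ = S(1−A)/(4σ): 1−A = 4σT_eq⁴/S.
1−A = 4 × 5.67×10⁻⁸ × (144)⁴ / 238 = 0.410.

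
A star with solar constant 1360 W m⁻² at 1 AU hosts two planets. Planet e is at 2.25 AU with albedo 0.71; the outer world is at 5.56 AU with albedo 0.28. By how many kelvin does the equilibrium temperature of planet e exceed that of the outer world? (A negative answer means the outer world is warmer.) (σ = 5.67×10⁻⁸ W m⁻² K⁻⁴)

T_eq = [S₀(1−A)/(4σd²)]^(1/4), so T ∝ (1−A)^(1/4) / √d.
T₁ = [1360×0.29/(4×5.67×10⁻⁸×2.25²)]^(1/4) = 136.14 K.
T₂ = [1360×0.72/(4×5.67×10⁻⁸×5.56²)]^(1/4) = 108.71 K.

ΔT ≈ 27.4 K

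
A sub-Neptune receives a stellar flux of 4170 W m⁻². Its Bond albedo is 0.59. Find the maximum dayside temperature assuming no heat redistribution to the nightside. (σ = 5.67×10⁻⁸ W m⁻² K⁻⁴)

T_ss ≈ 417 K

With no redistribution each surface element balances locally: S(1−A) = σT⁴.
T = [4170 × 0.41 / 5.67×10⁻⁸]^(1/4) = (3.02×10¹⁰)^(1/4) = 417 K.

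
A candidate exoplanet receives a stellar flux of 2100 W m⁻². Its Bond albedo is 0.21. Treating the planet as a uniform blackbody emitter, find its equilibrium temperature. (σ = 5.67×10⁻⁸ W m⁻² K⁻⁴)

Energy balance: absorbed = emitted ⇒ πR²·S(1−A) = 4πR²·σT_eq⁴, so T_eq⁴ = S(1−A)/(4σ).
T_eq = [2100 × 0.79 / (4 × 5.67×10⁻⁸)]^(1/4) = (7.31×10⁹)^(1/4) = 292 K.

T_eq ≈ 292 K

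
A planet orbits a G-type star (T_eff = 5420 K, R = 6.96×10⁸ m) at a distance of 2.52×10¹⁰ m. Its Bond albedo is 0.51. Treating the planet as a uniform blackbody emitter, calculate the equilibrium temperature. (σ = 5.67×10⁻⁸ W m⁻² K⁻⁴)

T_eq ≈ 533 K

L = 4πR_⋆²σT_⋆⁴ = 4π(6.96×10⁸)² × 5.67×10⁻⁸ × (5420)⁴ = 2.98×10²⁶ W.
S = L/(4πd²) = 3.73×10⁴ W m⁻².
Energy balance: absorbed = emitted ⇒ πR²·S(1−A) = 4πR²·σT_eq⁴, so T_eq⁴ = S(1−A)/(4σ).
T_eq = [3.73×10⁴ × 0.49 / (4 × 5.67×10⁻⁸)]^(1/4) = (8.06×10¹⁰)^(1/4) = 533 K.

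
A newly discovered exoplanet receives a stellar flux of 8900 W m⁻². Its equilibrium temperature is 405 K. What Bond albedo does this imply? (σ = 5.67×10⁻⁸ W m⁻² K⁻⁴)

From T_eq⁴ = S(1−A)/(4σ): 1−A = 4σT_eq⁴/S.
1−A = 4 × 5.67×10⁻⁸ × (405)⁴ / 8900 = 0.686.

A ≈ 0.31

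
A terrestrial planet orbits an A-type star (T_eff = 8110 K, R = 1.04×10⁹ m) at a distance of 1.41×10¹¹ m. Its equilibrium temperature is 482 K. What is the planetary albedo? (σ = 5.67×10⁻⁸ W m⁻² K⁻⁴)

L = 4πR_⋆²σT_⋆⁴ = 4π(1.04×10⁹)² × 5.67×10⁻⁸ × (8110)⁴ = 3.33×10²⁷ W.
S = L/(4πd²) = 1.33×10⁴ W m⁻².
From T_eq⁴ = S(1−A)/(4σ): 1−A = 4σT_eq⁴/S.
1−A = 4 × 5.67×10⁻⁸ × (482)⁴ / 1.33×10⁴ = 0.917.

A ≈ 0.08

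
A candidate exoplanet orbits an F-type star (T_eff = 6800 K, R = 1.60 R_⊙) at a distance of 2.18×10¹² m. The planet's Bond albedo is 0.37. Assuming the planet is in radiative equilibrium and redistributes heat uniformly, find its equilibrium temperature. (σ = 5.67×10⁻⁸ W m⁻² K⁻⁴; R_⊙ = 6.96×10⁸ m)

T_eq ≈ 96.8 K

R_⋆ = 1.60 × 6.96×10⁸ = 1.11×10⁹ m.
L = 4πR_⋆²σT_⋆⁴ = 4π(1.11×10⁹)² × 5.67×10⁻⁸ × (6800)⁴ = 1.89×10²⁷ W.
S = L/(4πd²) = 31.6 W m⁻².
Energy balance: absorbed = emitted ⇒ πR²·S(1−A) = 4πR²·σT_eq⁴, so T_eq⁴ = S(1−A)/(4σ).
T_eq = [31.6 × 0.63 / (4 × 5.67×10⁻⁸)]^(1/4) = (8.79×10⁷)^(1/4) = 96.8 K.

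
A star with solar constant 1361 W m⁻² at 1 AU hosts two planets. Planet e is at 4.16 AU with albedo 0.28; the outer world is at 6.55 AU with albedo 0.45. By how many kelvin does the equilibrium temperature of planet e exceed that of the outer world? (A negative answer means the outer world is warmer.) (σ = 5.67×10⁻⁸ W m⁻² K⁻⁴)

T_eq = [S₀(1−A)/(4σd²)]^(1/4), so T ∝ (1−A)^(1/4) / √d.
T₁ = [1361×0.72/(4×5.67×10⁻⁸×4.16²)]^(1/4) = 125.70 K.
T₂ = [1361×0.55/(4×5.67×10⁻⁸×6.55²)]^(1/4) = 93.65 K.

ΔT ≈ 32.0 K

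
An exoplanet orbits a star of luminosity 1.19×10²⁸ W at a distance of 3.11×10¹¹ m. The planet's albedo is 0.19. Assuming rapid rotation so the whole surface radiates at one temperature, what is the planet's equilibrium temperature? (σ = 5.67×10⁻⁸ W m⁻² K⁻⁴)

Flux: S = L/(4πd²) = 1.19×10²⁸/(4π×(3.11×10¹¹)²) = 9790 W m⁻².
Energy balance: absorbed = emitted ⇒ πR²·S(1−A) = 4πR²·σT_eq⁴, so T_eq⁴ = S(1−A)/(4σ).
T_eq = [9790 × 0.81 / (4 × 5.67×10⁻⁸)]^(1/4) = (3.50×10¹⁰)^(1/4) = 432 K.

T_eq ≈ 432 K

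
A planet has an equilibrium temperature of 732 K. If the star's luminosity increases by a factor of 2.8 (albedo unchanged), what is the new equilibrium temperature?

T_eq ∝ L^(1/4) · d^(−1/2).
T′ = 732 × 2.8^(1/4) = 947 K.

T_eq ≈ 947 K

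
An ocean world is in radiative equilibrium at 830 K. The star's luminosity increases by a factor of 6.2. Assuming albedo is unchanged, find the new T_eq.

T_eq ≈ 1310 K

T_eq ∝ L^(1/4) · d^(−1/2).
T′ = 830 × 6.2^(1/4) = 1310 K.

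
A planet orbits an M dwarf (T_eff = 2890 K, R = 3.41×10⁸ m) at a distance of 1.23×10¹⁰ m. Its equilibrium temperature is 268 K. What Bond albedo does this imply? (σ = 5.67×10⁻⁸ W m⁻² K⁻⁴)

L = 4πR_⋆²σT_⋆⁴ = 4π(3.41×10⁸)² × 5.67×10⁻⁸ × (2890)⁴ = 5.78×10²⁴ W.
S = L/(4πd²) = 3040 W m⁻².
From T_eq⁴ = S(1−A)/(4σ): 1−A = 4σT_eq⁴/S.
1−A = 4 × 5.67×10⁻⁸ × (268)⁴ / 3040 = 0.385.

A ≈ 0.62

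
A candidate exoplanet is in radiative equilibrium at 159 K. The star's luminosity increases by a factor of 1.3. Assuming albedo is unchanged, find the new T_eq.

T_eq ≈ 170 K

T_eq ∝ L^(1/4) · d^(−1/2).
T′ = 159 × 1.3^(1/4) = 170 K.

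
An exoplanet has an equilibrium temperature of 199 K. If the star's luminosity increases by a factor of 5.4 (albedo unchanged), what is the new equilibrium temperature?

T_eq ∝ L^(1/4) · d^(−1/2).
T′ = 199 × 5.4^(1/4) = 303 K.

T_eq ≈ 303 K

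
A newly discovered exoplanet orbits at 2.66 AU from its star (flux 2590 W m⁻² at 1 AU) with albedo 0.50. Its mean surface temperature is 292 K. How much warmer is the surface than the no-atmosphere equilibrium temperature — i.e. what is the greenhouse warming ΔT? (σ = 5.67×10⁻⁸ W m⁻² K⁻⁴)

S = 2590/2.66² = 366.0 W m⁻².
T_eq = [S(1−A)/(4σ)]^(1/4) = [366.0×0.50/(4×5.67×10⁻⁸)]^(1/4) = 168.5 K.
ΔT = T_surf − T_eq = 292 − 168.5.

ΔT ≈ 123.5 K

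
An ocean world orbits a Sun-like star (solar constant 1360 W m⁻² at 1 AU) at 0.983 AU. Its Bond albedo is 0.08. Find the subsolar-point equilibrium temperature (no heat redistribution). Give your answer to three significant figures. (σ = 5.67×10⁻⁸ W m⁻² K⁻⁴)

Flux at 0.983 AU: S = 1360/0.983² = 1410 W m⁻².
At the subsolar point the surface absorbs S(1−A) and emits σT⁴ per unit area — no factor of 4, since only the local patch is in balance.
T = [1410 × 0.92 / 5.67×10⁻⁸]^(1/4) = (2.28×10¹⁰)^(1/4) = 389 K.

T_ss ≈ 389 K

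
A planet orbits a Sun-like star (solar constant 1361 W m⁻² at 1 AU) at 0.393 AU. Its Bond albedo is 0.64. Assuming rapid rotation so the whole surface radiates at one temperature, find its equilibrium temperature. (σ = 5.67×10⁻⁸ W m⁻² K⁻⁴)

Flux at 0.393 AU: S = 1361/0.393² = 8810 W m⁻².
Energy balance: absorbed = emitted ⇒ πR²·S(1−A) = 4πR²·σT_eq⁴, so T_eq⁴ = S(1−A)/(4σ).
T_eq = [8810 × 0.36 / (4 × 5.67×10⁻⁸)]^(1/4) = (1.40×10¹⁰)^(1/4) = 344 K.

T_eq ≈ 344 K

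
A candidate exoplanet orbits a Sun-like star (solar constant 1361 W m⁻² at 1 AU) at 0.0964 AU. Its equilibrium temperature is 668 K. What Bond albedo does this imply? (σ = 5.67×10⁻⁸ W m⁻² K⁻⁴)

Flux at 0.0964 AU: S = 1361/0.0964² = 1.46×10⁵ W m⁻².
From T_eq⁴ = S(1−A)/(4σ): 1−A = 4σT_eq⁴/S.
1−A = 4 × 5.67×10⁻⁸ × (668)⁴ / 1.46×10⁵ = 0.308.

A ≈ 0.69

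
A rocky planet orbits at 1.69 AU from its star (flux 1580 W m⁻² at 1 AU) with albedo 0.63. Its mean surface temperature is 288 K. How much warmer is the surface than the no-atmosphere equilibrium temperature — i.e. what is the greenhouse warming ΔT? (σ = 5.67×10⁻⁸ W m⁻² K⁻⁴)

ΔT ≈ 114.7 K

S = 1580/1.69² = 553.2 W m⁻².
T_eq = [S(1−A)/(4σ)]^(1/4) = [553.2×0.37/(4×5.67×10⁻⁸)]^(1/4) = 173.3 K.
ΔT = T_surf − T_eq = 288 − 173.3.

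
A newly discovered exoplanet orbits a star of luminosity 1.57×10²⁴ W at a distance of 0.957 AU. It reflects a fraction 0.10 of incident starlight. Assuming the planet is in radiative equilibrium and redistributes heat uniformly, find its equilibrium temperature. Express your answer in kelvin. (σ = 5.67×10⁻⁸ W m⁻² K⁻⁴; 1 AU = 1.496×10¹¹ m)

T_eq ≈ 70.1 K

d = 0.957 AU = 1.43×10¹¹ m.
Flux: S = L/(4πd²) = 1.57×10²⁴/(4π×(1.43×10¹¹)²) = 6.10 W m⁻².
Energy balance: absorbed = emitted ⇒ πR²·S(1−A) = 4πR²·σT_eq⁴, so T_eq⁴ = S(1−A)/(4σ).
T_eq = [6.10 × 0.90 / (4 × 5.67×10⁻⁸)]^(1/4) = (2.42×10⁷)^(1/4) = 70.1 K.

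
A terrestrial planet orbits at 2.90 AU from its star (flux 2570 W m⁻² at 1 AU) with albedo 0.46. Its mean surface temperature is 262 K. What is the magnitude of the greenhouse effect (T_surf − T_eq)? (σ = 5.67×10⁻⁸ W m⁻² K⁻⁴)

ΔT ≈ 97.8 K

S = 2570/2.90² = 305.6 W m⁻².
T_eq = [S(1−A)/(4σ)]^(1/4) = [305.6×0.54/(4×5.67×10⁻⁸)]^(1/4) = 164.2 K.
ΔT = T_surf − T_eq = 262 − 164.2.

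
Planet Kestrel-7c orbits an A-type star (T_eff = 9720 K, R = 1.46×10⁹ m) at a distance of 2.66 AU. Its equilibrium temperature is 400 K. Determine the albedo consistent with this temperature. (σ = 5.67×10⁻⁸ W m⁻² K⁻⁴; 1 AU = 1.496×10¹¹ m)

d = 2.66 AU = 3.98×10¹¹ m.
L = 4πR_⋆²σT_⋆⁴ = 4π(1.46×10⁹)² × 5.67×10⁻⁸ × (9720)⁴ = 1.36×10²⁸ W.
S = L/(4πd²) = 6810 W m⁻².
From T_eq⁴ = S(1−A)/(4σ): 1−A = 4σT_eq⁴/S.
1−A = 4 × 5.67×10⁻⁸ × (400)⁴ / 6810 = 0.852.

A ≈ 0.15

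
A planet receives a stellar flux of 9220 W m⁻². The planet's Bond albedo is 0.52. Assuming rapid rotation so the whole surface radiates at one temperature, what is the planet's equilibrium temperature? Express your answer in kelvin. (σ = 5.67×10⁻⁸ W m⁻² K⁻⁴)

T_eq ≈ 374 K

Energy balance: absorbed = emitted ⇒ πR²·S(1−A) = 4πR²·σT_eq⁴, so T_eq⁴ = S(1−A)/(4σ).
T_eq = [9220 × 0.48 / (4 × 5.67×10⁻⁸)]^(1/4) = (1.95×10¹⁰)^(1/4) = 374 K.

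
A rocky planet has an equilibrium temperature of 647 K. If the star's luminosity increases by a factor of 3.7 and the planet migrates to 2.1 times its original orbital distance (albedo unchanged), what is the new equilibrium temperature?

T_eq ∝ L^(1/4) · d^(−1/2).
T′ = 647 × 3.7^(1/4) / 2.1^(1/2) = 619 K.

T_eq ≈ 619 K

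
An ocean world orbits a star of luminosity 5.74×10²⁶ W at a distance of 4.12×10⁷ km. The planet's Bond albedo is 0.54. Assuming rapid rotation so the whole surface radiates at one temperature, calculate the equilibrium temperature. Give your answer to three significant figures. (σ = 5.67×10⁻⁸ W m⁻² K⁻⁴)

d = 4.12×10⁷ km = 4.12×10¹⁰ m.
Flux: S = L/(4πd²) = 5.74×10²⁶/(4π×(4.12×10¹⁰)²) = 2.69×10⁴ W m⁻².
Energy balance: absorbed = emitted ⇒ πR²·S(1−A) = 4πR²·σT_eq⁴, so T_eq⁴ = S(1−A)/(4σ).
T_eq = [2.69×10⁴ × 0.46 / (4 × 5.67×10⁻⁸)]^(1/4) = (5.46×10¹⁰)^(1/4) = 483 K.

T_eq ≈ 483 K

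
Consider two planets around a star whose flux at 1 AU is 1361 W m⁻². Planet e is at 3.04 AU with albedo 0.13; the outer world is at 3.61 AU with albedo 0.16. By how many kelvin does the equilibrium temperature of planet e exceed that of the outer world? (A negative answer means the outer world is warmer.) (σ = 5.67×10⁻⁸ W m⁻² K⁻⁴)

ΔT ≈ 13.9 K

T_eq = [S₀(1−A)/(4σd²)]^(1/4), so T ∝ (1−A)^(1/4) / √d.
T₁ = [1361×0.87/(4×5.67×10⁻⁸×3.04²)]^(1/4) = 154.17 K.
T₂ = [1361×0.84/(4×5.67×10⁻⁸×3.61²)]^(1/4) = 140.24 K.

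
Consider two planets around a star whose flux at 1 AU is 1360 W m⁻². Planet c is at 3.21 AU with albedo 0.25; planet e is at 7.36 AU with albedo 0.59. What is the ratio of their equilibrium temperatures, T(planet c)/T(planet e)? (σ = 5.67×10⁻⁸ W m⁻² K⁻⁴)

T₁/T₂ ≈ 1.761

T_eq = [S₀(1−A)/(4σd²)]^(1/4), so T ∝ (1−A)^(1/4) / √d.
T₁ = [1360×0.75/(4×5.67×10⁻⁸×3.21²)]^(1/4) = 144.54 K.
T₂ = [1360×0.41/(4×5.67×10⁻⁸×7.36²)]^(1/4) = 82.08 K.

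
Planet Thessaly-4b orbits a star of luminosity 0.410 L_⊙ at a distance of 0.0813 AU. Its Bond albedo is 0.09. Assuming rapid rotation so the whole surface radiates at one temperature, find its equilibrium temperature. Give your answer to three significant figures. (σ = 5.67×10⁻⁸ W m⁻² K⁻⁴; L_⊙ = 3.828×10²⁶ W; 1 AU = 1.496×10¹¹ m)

T_eq ≈ 763 K

d = 0.0813 AU = 1.22×10¹⁰ m.
L = 0.410 × 3.828×10²⁶ = 1.57×10²⁶ W.
Flux: S = L/(4πd²) = 1.57×10²⁶/(4π×(1.22×10¹⁰)²) = 8.44×10⁴ W m⁻².
Energy balance: absorbed = emitted ⇒ πR²·S(1−A) = 4πR²·σT_eq⁴, so T_eq⁴ = S(1−A)/(4σ).
T_eq = [8.44×10⁴ × 0.91 / (4 × 5.67×10⁻⁸)]^(1/4) = (3.39×10¹¹)^(1/4) = 763 K.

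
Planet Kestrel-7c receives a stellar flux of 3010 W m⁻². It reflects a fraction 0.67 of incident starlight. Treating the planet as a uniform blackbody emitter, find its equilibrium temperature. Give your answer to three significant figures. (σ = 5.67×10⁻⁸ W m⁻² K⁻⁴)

T_eq ≈ 257 K

Energy balance: absorbed = emitted ⇒ πR²·S(1−A) = 4πR²·σT_eq⁴, so T_eq⁴ = S(1−A)/(4σ).
T_eq = [3010 × 0.33 / (4 × 5.67×10⁻⁸)]^(1/4) = (4.38×10⁹)^(1/4) = 257 K.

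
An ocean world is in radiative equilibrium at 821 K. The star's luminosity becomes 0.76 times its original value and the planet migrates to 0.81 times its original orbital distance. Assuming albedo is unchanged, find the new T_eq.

T_eq ≈ 852 K

T_eq ∝ L^(1/4) · d^(−1/2).
T′ = 821 × 0.76^(1/4) / 0.81^(1/2) = 852 K.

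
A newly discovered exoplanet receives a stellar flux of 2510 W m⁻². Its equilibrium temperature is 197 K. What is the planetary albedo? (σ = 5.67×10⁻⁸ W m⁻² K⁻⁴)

From T_eq⁴ = S(1−A)/(4σ): 1−A = 4σT_eq⁴/S.
1−A = 4 × 5.67×10⁻⁸ × (197)⁴ / 2510 = 0.136.

A ≈ 0.86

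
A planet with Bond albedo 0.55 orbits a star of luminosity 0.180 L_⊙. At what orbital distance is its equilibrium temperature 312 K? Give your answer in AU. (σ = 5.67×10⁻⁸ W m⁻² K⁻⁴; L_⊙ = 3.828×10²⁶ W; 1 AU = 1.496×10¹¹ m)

d ≈ 0.226 AU

L = 0.180 × 3.828×10²⁶ = 6.89×10²⁵ W.
From T_eq⁴ = L(1−A)/(16πσd²): d = √[L(1−A)/(16πσT_eq⁴)].
d = √[6.89×10²⁵ × 0.45 / (16π × 5.67×10⁻⁸ × (312)⁴)] = 3.39×10¹⁰ m = 0.226 AU.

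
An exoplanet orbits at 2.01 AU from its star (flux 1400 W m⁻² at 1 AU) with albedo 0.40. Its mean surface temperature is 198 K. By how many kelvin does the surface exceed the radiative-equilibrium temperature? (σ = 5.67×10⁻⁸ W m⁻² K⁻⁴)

ΔT ≈ 24.0 K

S = 1400/2.01² = 346.5 W m⁻².
T_eq = [S(1−A)/(4σ)]^(1/4) = [346.5×0.60/(4×5.67×10⁻⁸)]^(1/4) = 174.0 K.
ΔT = T_surf − T_eq = 198 − 174.0.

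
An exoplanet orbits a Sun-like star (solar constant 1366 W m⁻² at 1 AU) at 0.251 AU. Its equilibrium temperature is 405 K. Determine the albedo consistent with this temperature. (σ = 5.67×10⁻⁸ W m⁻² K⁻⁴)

Flux at 0.251 AU: S = 1366/0.251² = 2.17×10⁴ W m⁻².
From T_eq⁴ = S(1−A)/(4σ): 1−A = 4σT_eq⁴/S.
1−A = 4 × 5.67×10⁻⁸ × (405)⁴ / 2.17×10⁴ = 0.281.

A ≈ 0.72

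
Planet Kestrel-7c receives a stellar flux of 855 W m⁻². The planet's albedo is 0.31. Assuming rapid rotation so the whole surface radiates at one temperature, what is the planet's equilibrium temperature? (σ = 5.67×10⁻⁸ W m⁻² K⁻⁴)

Energy balance: absorbed = emitted ⇒ πR²·S(1−A) = 4πR²·σT_eq⁴, so T_eq⁴ = S(1−A)/(4σ).
T_eq = [855 × 0.69 / (4 × 5.67×10⁻⁸)]^(1/4) = (2.60×10⁹)^(1/4) = 226 K.

T_eq ≈ 226 K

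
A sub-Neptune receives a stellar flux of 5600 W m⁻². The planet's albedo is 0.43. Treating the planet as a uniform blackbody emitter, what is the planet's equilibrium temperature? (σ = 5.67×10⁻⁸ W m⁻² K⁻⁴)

Energy balance: absorbed = emitted ⇒ πR²·S(1−A) = 4πR²·σT_eq⁴, so T_eq⁴ = S(1−A)/(4σ).
T_eq = [5600 × 0.57 / (4 × 5.67×10⁻⁸)]^(1/4) = (1.41×10¹⁰)^(1/4) = 344 K.

T_eq ≈ 344 K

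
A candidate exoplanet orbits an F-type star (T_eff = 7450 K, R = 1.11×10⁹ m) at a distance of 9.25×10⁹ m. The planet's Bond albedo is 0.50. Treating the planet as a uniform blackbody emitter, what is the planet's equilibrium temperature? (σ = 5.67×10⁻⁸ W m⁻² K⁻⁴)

T_eq ≈ 1530 K

L = 4πR_⋆²σT_⋆⁴ = 4π(1.11×10⁹)² × 5.67×10⁻⁸ × (7450)⁴ = 2.70×10²⁷ W.
S = L/(4πd²) = 2.52×10⁶ W m⁻².
Energy balance: absorbed = emitted ⇒ πR²·S(1−A) = 4πR²·σT_eq⁴, so T_eq⁴ = S(1−A)/(4σ).
T_eq = [2.52×10⁶ × 0.50 / (4 × 5.67×10⁻⁸)]^(1/4) = (5.54×10¹²)^(1/4) = 1530 K.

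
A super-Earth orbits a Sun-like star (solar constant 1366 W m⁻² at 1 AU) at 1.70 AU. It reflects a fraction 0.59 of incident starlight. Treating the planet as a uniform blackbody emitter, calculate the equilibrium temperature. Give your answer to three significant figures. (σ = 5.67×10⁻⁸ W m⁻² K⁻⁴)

Flux at 1.70 AU: S = 1366/1.70² = 473 W m⁻².
Energy balance: absorbed = emitted ⇒ πR²·S(1−A) = 4πR²·σT_eq⁴, so T_eq⁴ = S(1−A)/(4σ).
T_eq = [473 × 0.41 / (4 × 5.67×10⁻⁸)]^(1/4) = (8.54×10⁸)^(1/4) = 171 K.

T_eq ≈ 171 K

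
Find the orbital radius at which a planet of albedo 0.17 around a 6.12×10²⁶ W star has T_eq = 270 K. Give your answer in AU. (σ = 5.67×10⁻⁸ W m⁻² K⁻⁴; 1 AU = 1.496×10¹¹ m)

d ≈ 1.22 AU

From T_eq⁴ = L(1−A)/(16πσd²): d = √[L(1−A)/(16πσT_eq⁴)].
d = √[6.12×10²⁶ × 0.83 / (16π × 5.67×10⁻⁸ × (270)⁴)] = 1.83×10¹¹ m = 1.22 AU.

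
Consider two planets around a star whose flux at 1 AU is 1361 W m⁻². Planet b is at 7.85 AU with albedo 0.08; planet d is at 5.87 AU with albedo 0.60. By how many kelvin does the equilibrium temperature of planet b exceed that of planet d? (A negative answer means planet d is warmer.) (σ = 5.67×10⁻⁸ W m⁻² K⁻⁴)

ΔT ≈ 5.9 K

T_eq = [S₀(1−A)/(4σd²)]^(1/4), so T ∝ (1−A)^(1/4) / √d.
T₁ = [1361×0.92/(4×5.67×10⁻⁸×7.85²)]^(1/4) = 97.29 K.
T₂ = [1361×0.40/(4×5.67×10⁻⁸×5.87²)]^(1/4) = 91.36 K.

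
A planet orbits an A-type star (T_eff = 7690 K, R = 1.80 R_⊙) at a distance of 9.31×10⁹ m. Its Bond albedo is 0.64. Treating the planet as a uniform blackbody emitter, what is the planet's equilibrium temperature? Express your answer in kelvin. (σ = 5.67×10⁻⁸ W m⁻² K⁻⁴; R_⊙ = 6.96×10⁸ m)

R_⋆ = 1.80 × 6.96×10⁸ = 1.25×10⁹ m.
L = 4πR_⋆²σT_⋆⁴ = 4π(1.25×10⁹)² × 5.67×10⁻⁸ × (7690)⁴ = 3.91×10²⁷ W.
S = L/(4πd²) = 3.59×10⁶ W m⁻².
Energy balance: absorbed = emitted ⇒ πR²·S(1−A) = 4πR²·σT_eq⁴, so T_eq⁴ = S(1−A)/(4σ).
T_eq = [3.59×10⁶ × 0.36 / (4 × 5.67×10⁻⁸)]^(1/4) = (5.70×10¹²)^(1/4) = 1550 K.

T_eq ≈ 1550 K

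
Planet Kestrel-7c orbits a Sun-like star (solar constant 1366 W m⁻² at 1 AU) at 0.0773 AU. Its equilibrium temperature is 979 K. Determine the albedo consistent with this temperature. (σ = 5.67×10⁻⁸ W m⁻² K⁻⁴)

Flux at 0.0773 AU: S = 1366/0.0773² = 2.29×10⁵ W m⁻².
From T_eq⁴ = S(1−A)/(4σ): 1−A = 4σT_eq⁴/S.
1−A = 4 × 5.67×10⁻⁸ × (979)⁴ / 2.29×10⁵ = 0.911.

A ≈ 0.09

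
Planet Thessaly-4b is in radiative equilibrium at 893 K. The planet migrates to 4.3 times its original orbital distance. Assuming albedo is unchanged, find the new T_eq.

T_eq ≈ 431 K

T_eq ∝ L^(1/4) · d^(−1/2).
T′ = 893 / 4.3^(1/2) = 431 K.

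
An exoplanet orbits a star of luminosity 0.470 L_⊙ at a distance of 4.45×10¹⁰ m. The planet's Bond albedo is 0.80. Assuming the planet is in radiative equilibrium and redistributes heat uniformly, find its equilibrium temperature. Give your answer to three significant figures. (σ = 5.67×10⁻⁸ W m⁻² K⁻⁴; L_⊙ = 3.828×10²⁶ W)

T_eq ≈ 283 K

L = 0.470 × 3.828×10²⁶ = 1.80×10²⁶ W.
Flux: S = L/(4πd²) = 1.80×10²⁶/(4π×(4.45×10¹⁰)²) = 7230 W m⁻².
Energy balance: absorbed = emitted ⇒ πR²·S(1−A) = 4πR²·σT_eq⁴, so T_eq⁴ = S(1−A)/(4σ).
T_eq = [7230 × 0.20 / (4 × 5.67×10⁻⁸)]^(1/4) = (6.38×10⁹)^(1/4) = 283 K.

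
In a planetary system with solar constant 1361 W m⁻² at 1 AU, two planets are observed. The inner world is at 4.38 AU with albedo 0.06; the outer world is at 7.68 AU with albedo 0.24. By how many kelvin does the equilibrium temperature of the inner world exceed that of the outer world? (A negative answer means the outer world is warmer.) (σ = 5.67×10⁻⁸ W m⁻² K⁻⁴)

T_eq = [S₀(1−A)/(4σd²)]^(1/4), so T ∝ (1−A)^(1/4) / √d.
T₁ = [1361×0.94/(4×5.67×10⁻⁸×4.38²)]^(1/4) = 130.95 K.
T₂ = [1361×0.76/(4×5.67×10⁻⁸×7.68²)]^(1/4) = 93.77 K.

ΔT ≈ 37.2 K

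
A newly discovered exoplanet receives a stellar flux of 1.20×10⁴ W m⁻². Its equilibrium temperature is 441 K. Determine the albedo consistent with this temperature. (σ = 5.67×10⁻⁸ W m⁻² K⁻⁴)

From T_eq⁴ = S(1−A)/(4σ): 1−A = 4σT_eq⁴/S.
1−A = 4 × 5.67×10⁻⁸ × (441)⁴ / 1.20×10⁴ = 0.715.

A ≈ 0.29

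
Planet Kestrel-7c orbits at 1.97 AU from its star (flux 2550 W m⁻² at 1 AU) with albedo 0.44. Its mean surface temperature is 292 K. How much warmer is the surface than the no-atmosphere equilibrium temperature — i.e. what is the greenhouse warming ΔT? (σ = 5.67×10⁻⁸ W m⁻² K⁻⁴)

S = 2550/1.97² = 657.1 W m⁻².
T_eq = [S(1−A)/(4σ)]^(1/4) = [657.1×0.56/(4×5.67×10⁻⁸)]^(1/4) = 200.7 K.
ΔT = T_surf − T_eq = 292 − 200.7.

ΔT ≈ 91.3 K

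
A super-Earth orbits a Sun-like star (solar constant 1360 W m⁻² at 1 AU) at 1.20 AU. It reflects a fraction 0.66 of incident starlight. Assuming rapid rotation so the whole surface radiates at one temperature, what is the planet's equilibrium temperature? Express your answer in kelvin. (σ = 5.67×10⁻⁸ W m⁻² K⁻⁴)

Flux at 1.20 AU: S = 1360/1.20² = 944 W m⁻².
Energy balance: absorbed = emitted ⇒ πR²·S(1−A) = 4πR²·σT_eq⁴, so T_eq⁴ = S(1−A)/(4σ).
T_eq = [944 × 0.34 / (4 × 5.67×10⁻⁸)]^(1/4) = (1.42×10⁹)^(1/4) = 194 K.

T_eq ≈ 194 K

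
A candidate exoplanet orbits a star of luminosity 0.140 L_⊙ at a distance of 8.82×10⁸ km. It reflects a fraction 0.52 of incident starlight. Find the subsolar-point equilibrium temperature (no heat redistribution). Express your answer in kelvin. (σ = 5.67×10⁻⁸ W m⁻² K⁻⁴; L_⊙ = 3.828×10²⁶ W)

d = 8.82×10⁸ km = 8.82×10¹¹ m.
L = 0.140 × 3.828×10²⁶ = 5.36×10²⁵ W.
Flux: S = L/(4πd²) = 5.36×10²⁵/(4π×(8.82×10¹¹)²) = 5.48 W m⁻².
At the subsolar point the surface absorbs S(1−A) and emits σT⁴ per unit area — no factor of 4, since only the local patch is in balance.
T = [5.48 × 0.48 / 5.67×10⁻⁸]^(1/4) = (4.64×10⁷)^(1/4) = 82.5 K.

T_ss ≈ 82.5 K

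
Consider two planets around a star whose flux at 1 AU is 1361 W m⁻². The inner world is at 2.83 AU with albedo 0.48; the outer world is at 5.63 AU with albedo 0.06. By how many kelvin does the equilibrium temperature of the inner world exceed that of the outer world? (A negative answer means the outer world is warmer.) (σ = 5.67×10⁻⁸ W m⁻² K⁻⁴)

ΔT ≈ 25.0 K

T_eq = [S₀(1−A)/(4σd²)]^(1/4), so T ∝ (1−A)^(1/4) / √d.
T₁ = [1361×0.52/(4×5.67×10⁻⁸×2.83²)]^(1/4) = 140.50 K.
T₂ = [1361×0.94/(4×5.67×10⁻⁸×5.63²)]^(1/4) = 115.50 K.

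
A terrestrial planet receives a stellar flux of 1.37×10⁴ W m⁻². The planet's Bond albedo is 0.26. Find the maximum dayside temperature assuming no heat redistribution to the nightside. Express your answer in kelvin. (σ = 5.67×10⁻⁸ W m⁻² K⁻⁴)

T_ss ≈ 650 K

With no redistribution each surface element balances locally: S(1−A) = σT⁴.
T = [1.37×10⁴ × 0.74 / 5.67×10⁻⁸]^(1/4) = (1.79×10¹¹)^(1/4) = 650 K.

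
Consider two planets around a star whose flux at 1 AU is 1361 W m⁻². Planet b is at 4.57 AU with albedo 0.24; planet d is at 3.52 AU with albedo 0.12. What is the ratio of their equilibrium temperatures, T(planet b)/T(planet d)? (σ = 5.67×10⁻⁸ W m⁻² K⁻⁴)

T₁/T₂ ≈ 0.846

T_eq = [S₀(1−A)/(4σd²)]^(1/4), so T ∝ (1−A)^(1/4) / √d.
T₁ = [1361×0.76/(4×5.67×10⁻⁸×4.57²)]^(1/4) = 121.56 K.
T₂ = [1361×0.88/(4×5.67×10⁻⁸×3.52²)]^(1/4) = 143.68 K.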